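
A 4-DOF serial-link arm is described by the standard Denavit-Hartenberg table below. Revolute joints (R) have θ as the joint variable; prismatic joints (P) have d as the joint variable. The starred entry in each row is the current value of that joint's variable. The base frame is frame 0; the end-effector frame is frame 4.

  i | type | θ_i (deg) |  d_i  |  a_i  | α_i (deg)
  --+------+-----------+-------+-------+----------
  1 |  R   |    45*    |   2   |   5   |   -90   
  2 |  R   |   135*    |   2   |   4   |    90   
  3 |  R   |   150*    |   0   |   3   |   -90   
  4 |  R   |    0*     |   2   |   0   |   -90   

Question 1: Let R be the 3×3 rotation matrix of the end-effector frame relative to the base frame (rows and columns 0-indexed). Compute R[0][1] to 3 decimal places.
End-effector y-axis (col 1 of R) = (-0.8624,0.3624,-0.3536)
R[0][1] = -0.8624

-0.862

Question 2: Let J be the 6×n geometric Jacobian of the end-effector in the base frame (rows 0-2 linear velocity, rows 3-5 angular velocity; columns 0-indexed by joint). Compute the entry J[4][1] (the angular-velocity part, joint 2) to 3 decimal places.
axis z_1 = (-0.7071,0.7071,0.0000); lever o_n−o_1 = (-1.4511,1.0492,-0.2842)
cross product → J_v[:, 1] = (-0.2010,-0.2010,0.2842)
J_ω[:, 1] = z_1
entry J[4][1] = 0.7071

0.707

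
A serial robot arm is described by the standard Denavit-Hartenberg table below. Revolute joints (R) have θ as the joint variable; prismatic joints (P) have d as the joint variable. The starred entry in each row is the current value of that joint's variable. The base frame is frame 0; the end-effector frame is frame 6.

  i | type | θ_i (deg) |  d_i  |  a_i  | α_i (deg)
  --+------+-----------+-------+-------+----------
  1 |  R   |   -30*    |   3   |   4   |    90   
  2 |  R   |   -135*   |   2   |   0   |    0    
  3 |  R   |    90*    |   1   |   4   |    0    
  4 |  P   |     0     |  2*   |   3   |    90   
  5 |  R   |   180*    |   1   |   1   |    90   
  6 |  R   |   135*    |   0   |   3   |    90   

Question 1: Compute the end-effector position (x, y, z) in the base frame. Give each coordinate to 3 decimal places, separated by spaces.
4.026 -8.098 -4.950

after link 1: o_1 = (3.4641, -2.0000, 3.0000)
after link 2: o_2 = (2.4641, -3.7321, 3.0000)
after link 3: o_3 = (4.4136, -6.0123, 0.1716)
after link 4: o_4 = (5.2507, -8.8050, -1.9497)
after link 5: o_5 = (4.0260, -8.0979, -1.9497)
after link 6: o_6 = (4.0260, -8.0979, -4.9497)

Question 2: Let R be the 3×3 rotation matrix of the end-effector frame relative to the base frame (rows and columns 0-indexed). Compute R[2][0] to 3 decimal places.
End-effector x-axis (col 0 of R) = (0.0000,0.0000,-1.0000)
R[2][0] = -1.0000

-1.000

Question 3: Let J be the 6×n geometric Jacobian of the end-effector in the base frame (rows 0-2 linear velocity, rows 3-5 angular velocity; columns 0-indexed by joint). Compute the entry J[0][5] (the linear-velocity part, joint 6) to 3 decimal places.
axis z_5 = (-0.5000,-0.8660,-0.0000); lever o_n−o_5 = (0.0000,0.0000,-3.0000)
cross product → J_v[:, 5] = (2.5981,-1.5000,0.0000)
J_ω[:, 5] = z_5
entry J[0][5] = 2.5981

2.598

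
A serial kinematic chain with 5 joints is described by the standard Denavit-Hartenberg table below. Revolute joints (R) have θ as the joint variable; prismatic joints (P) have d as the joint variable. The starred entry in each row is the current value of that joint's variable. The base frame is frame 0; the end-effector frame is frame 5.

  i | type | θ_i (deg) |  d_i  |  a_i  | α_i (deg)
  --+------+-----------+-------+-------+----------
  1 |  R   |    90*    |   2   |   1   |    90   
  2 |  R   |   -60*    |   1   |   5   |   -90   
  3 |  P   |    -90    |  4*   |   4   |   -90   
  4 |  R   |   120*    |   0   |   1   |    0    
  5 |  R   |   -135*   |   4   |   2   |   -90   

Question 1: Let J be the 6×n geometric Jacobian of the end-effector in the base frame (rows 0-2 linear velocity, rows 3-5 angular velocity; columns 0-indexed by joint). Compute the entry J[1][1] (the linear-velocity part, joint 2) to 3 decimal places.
5.968

axis z_1 = (1.0000,-0.0000,0.0000); lever o_n−o_1 = (6.4319,7.6624,-5.9684)
cross product → J_v[:, 1] = (-0.0000,5.9684,7.6624)
J_ω[:, 1] = z_1
entry J[1][1] = 5.9684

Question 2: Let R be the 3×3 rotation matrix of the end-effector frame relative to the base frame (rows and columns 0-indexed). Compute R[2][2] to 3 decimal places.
-0.483

End-effector z-axis (col 2 of R) = (0.2588,-0.8365,-0.4830)
R[2][2] = -0.4830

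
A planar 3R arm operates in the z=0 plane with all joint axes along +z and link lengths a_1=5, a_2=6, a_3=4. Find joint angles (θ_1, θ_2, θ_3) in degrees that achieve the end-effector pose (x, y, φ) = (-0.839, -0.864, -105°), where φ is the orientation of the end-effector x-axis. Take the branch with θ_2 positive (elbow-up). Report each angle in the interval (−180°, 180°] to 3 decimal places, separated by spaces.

wrist centre = target − a_3·(cos φ, sin φ) = (0.1963, 2.9997)
cos θ_2 = (9.0367−5²−6²)/(2·5·6) = -0.8661; θ_2 = 150.0033° (elbow-up)
β = atan2(2.9997,0.1963) = 86.2564°; ψ = atan2(2.9997,-0.1963) = 93.7446°
θ_1 = β − ψ = -7.4882°
θ_3 = φ − θ_1 − θ_2 = 112.4849° (wrapped to (-180°,180°])

-7.488 150.003 112.485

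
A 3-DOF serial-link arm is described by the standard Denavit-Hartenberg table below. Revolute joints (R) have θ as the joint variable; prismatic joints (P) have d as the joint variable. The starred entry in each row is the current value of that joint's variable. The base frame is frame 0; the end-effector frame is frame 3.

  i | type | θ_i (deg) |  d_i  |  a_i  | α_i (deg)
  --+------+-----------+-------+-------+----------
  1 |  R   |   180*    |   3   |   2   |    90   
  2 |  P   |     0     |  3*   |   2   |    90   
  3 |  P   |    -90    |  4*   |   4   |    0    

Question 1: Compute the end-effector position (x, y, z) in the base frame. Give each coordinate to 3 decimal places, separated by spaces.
-4.000 -1.000 -1.000

after link 1: o_1 = (-2.0000, 0.0000, 3.0000)
after link 2: o_2 = (-4.0000, 3.0000, 3.0000)
after link 3: o_3 = (-4.0000, -1.0000, -1.0000)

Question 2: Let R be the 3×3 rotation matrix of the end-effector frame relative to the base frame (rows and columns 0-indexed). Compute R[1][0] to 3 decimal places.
End-effector x-axis (col 0 of R) = (-0.0000,-1.0000,-0.0000)
R[1][0] = -1.0000

-1.000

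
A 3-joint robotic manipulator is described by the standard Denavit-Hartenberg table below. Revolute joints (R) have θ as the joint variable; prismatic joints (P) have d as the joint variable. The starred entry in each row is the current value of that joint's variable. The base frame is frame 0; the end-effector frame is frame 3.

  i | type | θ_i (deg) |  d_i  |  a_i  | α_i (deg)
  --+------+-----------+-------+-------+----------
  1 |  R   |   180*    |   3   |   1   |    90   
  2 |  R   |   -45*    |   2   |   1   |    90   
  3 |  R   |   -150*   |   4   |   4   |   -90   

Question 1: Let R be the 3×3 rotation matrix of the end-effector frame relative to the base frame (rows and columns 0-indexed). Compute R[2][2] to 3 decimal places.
End-effector z-axis (col 2 of R) = (-0.3536,-0.8660,-0.3536)
R[2][2] = -0.3536

-0.354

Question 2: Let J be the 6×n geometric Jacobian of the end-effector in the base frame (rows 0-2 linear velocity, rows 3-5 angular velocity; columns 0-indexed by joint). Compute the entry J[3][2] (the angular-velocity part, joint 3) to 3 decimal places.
0.707

axis z_2 = (0.7071,0.0000,-0.7071); lever o_n−o_2 = (5.2779,-2.0000,-0.3789)
cross product → J_v[:, 2] = (-1.4142,-3.4641,-1.4142)
J_ω[:, 2] = z_2
entry J[3][2] = 0.7071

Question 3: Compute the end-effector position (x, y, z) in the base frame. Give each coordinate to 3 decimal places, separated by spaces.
after link 1: o_1 = (-1.0000, 0.0000, 3.0000)
after link 2: o_2 = (-1.7071, 2.0000, 2.2929)
after link 3: o_3 = (3.5708, 0.0000, 1.9140)

3.571 0.000 1.914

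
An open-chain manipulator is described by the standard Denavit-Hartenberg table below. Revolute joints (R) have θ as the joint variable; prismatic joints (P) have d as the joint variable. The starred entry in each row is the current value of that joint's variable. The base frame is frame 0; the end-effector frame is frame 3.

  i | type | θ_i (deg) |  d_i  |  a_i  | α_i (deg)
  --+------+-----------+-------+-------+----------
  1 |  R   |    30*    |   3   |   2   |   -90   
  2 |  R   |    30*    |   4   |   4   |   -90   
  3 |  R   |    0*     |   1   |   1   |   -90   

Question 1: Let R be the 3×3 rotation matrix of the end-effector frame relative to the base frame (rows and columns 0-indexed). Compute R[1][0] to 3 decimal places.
0.433

End-effector x-axis (col 0 of R) = (0.7500,0.4330,-0.5000)
R[1][0] = 0.4330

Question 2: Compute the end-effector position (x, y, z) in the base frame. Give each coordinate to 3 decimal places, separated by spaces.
after link 1: o_1 = (1.7321, 1.0000, 3.0000)
after link 2: o_2 = (2.7321, 6.1962, 1.0000)
after link 3: o_3 = (3.0490, 6.3792, -0.3660)

3.049 6.379 -0.366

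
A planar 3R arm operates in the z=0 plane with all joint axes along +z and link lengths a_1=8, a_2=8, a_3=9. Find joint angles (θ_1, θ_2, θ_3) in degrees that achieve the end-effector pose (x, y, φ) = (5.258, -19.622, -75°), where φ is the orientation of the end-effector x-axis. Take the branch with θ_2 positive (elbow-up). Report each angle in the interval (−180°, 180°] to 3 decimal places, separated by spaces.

wrist centre = target − a_3·(cos φ, sin φ) = (2.9286, -10.9287)
cos θ_2 = (128.0126−8²−8²)/(2·8·8) = 0.0001; θ_2 = 89.9943° (elbow-up)
β = atan2(-10.9287,2.9286) = -74.9985°; ψ = atan2(8.0000,8.0008) = 44.9972°
θ_1 = β − ψ = -119.9957°
θ_3 = φ − θ_1 − θ_2 = -44.9986° (wrapped to (-180°,180°])

-119.996 89.994 -44.999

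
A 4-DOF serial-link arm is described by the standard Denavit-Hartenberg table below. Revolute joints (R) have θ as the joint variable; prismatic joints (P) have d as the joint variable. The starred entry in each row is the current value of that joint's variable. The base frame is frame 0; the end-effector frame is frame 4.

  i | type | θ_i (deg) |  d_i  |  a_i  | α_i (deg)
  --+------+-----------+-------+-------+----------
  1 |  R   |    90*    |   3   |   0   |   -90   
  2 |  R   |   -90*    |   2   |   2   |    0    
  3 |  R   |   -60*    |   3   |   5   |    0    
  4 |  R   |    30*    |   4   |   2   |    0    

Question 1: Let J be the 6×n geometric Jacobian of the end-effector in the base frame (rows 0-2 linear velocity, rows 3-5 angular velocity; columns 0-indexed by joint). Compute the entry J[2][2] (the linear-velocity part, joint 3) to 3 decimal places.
5.330

axis z_2 = (-1.0000,0.0000,0.0000); lever o_n−o_2 = (-7.0000,-5.3301,4.2321)
cross product → J_v[:, 2] = (0.0000,4.2321,5.3301)
J_ω[:, 2] = z_2
entry J[2][2] = 5.3301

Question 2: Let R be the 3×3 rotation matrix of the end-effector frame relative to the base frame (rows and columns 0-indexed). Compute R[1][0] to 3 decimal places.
-0.500

End-effector x-axis (col 0 of R) = (0.0000,-0.5000,0.8660)
R[1][0] = -0.5000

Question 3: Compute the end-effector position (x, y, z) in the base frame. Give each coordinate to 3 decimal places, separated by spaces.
after link 1: o_1 = (0.0000, 0.0000, 3.0000)
after link 2: o_2 = (-2.0000, 0.0000, 5.0000)
after link 3: o_3 = (-5.0000, -4.3301, 7.5000)
after link 4: o_4 = (-9.0000, -5.3301, 9.2321)

-9.000 -5.330 9.232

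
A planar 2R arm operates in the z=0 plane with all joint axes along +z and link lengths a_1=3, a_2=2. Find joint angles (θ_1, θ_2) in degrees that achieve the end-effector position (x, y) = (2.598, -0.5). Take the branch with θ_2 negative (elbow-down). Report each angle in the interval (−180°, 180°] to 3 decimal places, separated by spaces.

cos θ_2 = (6.9996−3²−2²)/(2·3·2) = -0.5000; θ_2 = -120.0022° (elbow-down)
β = atan2(-0.5000,2.5980) = -10.8937°; ψ = atan2(-1.7320,1.9999) = -40.8937°
θ_1 = β − ψ = 30.0000°

30.000 -120.002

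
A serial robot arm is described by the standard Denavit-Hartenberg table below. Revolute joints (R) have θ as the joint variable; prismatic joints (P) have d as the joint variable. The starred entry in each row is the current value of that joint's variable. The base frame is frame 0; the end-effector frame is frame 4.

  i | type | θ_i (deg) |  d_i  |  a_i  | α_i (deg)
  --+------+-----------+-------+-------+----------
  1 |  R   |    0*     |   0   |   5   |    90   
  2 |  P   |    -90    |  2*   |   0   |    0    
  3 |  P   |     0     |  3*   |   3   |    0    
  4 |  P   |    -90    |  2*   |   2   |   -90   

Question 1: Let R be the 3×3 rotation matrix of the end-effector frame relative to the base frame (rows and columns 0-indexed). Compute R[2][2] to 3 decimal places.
-1.000

End-effector z-axis (col 2 of R) = (0.0000,-0.0000,-1.0000)
R[2][2] = -1.0000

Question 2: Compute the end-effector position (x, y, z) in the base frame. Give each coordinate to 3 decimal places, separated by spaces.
after link 1: o_1 = (5.0000, 0.0000, 0.0000)
after link 2: o_2 = (5.0000, -2.0000, 0.0000)
after link 3: o_3 = (5.0000, -5.0000, -3.0000)
after link 4: o_4 = (3.0000, -7.0000, -3.0000)

3.000 -7.000 -3.000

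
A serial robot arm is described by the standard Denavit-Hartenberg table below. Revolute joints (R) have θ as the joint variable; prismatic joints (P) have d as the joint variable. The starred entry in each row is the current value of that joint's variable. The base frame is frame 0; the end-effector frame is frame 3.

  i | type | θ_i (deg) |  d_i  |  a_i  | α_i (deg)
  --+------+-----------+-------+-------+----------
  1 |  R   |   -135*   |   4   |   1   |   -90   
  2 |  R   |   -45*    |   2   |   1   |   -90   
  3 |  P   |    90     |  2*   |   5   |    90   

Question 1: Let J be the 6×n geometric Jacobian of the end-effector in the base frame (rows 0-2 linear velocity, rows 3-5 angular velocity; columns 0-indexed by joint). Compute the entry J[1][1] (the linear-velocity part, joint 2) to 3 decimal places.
axis z_1 = (0.7071,-0.7071,0.0000); lever o_n−o_1 = (-3.6213,0.6213,-0.7071)
cross product → J_v[:, 1] = (0.5000,0.5000,-2.1213)
J_ω[:, 1] = z_1
entry J[1][1] = 0.5000

0.500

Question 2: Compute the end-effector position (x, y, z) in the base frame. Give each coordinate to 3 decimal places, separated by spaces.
after link 1: o_1 = (-0.7071, -0.7071, 4.0000)
after link 2: o_2 = (0.2071, -2.6213, 4.7071)
after link 3: o_3 = (-4.3284, -0.0858, 3.2929)

-4.328 -0.086 3.293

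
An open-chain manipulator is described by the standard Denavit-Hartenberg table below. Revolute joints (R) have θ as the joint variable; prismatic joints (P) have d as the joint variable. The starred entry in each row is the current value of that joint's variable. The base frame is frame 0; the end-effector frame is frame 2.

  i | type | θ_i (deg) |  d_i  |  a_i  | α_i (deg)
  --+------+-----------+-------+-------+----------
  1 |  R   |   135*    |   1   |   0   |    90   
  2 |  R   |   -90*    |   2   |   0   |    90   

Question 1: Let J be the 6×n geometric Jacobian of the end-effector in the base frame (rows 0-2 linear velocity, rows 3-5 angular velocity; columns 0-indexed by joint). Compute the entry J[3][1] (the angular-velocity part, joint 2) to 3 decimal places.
0.707

axis z_1 = (0.7071,0.7071,0.0000); lever o_n−o_1 = (1.4142,1.4142,0.0000)
cross product → J_v[:, 1] = (0.0000,-0.0000,0.0000)
J_ω[:, 1] = z_1
entry J[3][1] = 0.7071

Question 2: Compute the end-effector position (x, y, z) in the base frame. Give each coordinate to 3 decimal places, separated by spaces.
after link 1: o_1 = (0.0000, 0.0000, 1.0000)
after link 2: o_2 = (1.4142, 1.4142, 1.0000)

1.414 1.414 1.000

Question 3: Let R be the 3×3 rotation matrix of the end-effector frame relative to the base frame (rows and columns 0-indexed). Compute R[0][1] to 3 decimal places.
End-effector y-axis (col 1 of R) = (0.7071,0.7071,0.0000)
R[0][1] = 0.7071

0.707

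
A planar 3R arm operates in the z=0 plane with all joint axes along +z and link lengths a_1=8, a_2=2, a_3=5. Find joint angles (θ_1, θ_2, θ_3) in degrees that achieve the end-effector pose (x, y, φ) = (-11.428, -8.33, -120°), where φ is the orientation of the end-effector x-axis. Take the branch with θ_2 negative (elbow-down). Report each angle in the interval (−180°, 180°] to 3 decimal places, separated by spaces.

wrist centre = target − a_3·(cos φ, sin φ) = (-8.9280, -3.9999)
cos θ_2 = (95.7082−8²−2²)/(2·8·2) = 0.8659; θ_2 = -30.0166° (elbow-down)
β = atan2(-3.9999,-8.9280) = -155.8669°; ψ = atan2(-1.0005,9.7318) = -5.8698°
θ_1 = β − ψ = -149.9971°
θ_3 = φ − θ_1 − θ_2 = 60.0137° (wrapped to (-180°,180°])

-149.997 -30.017 60.014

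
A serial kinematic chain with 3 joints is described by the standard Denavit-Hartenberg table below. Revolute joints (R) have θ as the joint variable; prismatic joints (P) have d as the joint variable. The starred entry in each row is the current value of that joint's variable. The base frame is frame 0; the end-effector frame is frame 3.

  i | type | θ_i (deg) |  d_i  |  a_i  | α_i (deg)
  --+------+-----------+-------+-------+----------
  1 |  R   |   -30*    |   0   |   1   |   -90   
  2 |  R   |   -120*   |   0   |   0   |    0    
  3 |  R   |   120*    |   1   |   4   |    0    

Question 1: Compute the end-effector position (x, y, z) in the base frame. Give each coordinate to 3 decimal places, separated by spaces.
4.830 -1.634 0.000

after link 1: o_1 = (0.8660, -0.5000, 0.0000)
after link 2: o_2 = (0.8660, -0.5000, 0.0000)
after link 3: o_3 = (4.8301, -1.6340, 0.0000)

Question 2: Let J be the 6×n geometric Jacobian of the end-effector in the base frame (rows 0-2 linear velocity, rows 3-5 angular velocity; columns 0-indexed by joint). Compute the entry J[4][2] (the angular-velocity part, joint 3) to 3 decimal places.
0.866

axis z_2 = (0.5000,0.8660,0.0000); lever o_n−o_2 = (3.9641,-1.1340,0.0000)
cross product → J_v[:, 2] = (0.0000,0.0000,-4.0000)
J_ω[:, 2] = z_2
entry J[4][2] = 0.8660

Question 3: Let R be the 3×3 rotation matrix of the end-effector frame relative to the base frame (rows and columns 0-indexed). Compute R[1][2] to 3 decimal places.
0.866

End-effector z-axis (col 2 of R) = (0.5000,0.8660,0.0000)
R[1][2] = 0.8660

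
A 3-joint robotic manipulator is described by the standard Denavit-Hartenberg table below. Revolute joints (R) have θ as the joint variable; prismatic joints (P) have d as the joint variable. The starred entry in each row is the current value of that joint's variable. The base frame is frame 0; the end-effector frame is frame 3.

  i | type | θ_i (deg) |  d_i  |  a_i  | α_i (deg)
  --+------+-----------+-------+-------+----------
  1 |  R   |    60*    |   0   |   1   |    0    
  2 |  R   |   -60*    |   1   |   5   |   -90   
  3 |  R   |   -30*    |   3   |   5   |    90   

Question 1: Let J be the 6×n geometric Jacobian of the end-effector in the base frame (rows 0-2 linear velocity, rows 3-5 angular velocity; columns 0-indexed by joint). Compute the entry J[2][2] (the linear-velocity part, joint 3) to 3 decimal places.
-4.330

axis z_2 = (0.0000,1.0000,0.0000); lever o_n−o_2 = (4.3301,3.0000,2.5000)
cross product → J_v[:, 2] = (2.5000,0.0000,-4.3301)
J_ω[:, 2] = z_2
entry J[2][2] = -4.3301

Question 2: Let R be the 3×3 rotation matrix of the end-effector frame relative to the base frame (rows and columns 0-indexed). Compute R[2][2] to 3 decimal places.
0.866

End-effector z-axis (col 2 of R) = (-0.5000,0.0000,0.8660)
R[2][2] = 0.8660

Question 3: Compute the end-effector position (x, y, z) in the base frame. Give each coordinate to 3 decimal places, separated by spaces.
9.830 3.866 3.500

after link 1: o_1 = (0.5000, 0.8660, 0.0000)
after link 2: o_2 = (5.5000, 0.8660, 1.0000)
after link 3: o_3 = (9.8301, 3.8660, 3.5000)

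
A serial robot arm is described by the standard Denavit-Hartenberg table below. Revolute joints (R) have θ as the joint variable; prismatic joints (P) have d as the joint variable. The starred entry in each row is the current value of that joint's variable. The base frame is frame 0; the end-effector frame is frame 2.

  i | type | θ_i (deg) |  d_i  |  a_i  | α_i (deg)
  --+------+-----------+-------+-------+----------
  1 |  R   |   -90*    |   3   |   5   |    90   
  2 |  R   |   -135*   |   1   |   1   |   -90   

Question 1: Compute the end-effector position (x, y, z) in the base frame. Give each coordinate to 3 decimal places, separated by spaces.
after link 1: o_1 = (0.0000, -5.0000, 3.0000)
after link 2: o_2 = (-1.0000, -4.2929, 2.2929)

-1.000 -4.293 2.293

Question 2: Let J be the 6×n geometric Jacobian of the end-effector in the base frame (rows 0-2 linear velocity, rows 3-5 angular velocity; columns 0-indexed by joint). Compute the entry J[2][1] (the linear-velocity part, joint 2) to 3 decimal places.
axis z_1 = (-1.0000,-0.0000,0.0000); lever o_n−o_1 = (-1.0000,0.7071,-0.7071)
cross product → J_v[:, 1] = (0.0000,-0.7071,-0.7071)
J_ω[:, 1] = z_1
entry J[2][1] = -0.7071

-0.707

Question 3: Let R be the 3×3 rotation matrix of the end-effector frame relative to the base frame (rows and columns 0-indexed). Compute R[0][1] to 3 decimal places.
End-effector y-axis (col 1 of R) = (1.0000,0.0000,-0.0000)
R[0][1] = 1.0000

1.000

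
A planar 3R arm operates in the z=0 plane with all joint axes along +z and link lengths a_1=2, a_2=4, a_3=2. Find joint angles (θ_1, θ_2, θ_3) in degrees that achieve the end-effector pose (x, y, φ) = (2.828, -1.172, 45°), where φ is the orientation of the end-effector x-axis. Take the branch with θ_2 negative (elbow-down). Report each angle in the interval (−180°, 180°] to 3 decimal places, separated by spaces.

44.983 -134.995 135.012

wrist centre = target − a_3·(cos φ, sin φ) = (1.4138, -2.5862)
cos θ_2 = (8.6873−2²−4²)/(2·2·4) = -0.7070; θ_2 = -134.9949° (elbow-down)
β = atan2(-2.5862,1.4138) = -61.3362°; ψ = atan2(-2.8287,-0.8282) = -106.3189°
θ_1 = β − ψ = 44.9827°
θ_3 = φ − θ_1 − θ_2 = 135.0122° (wrapped to (-180°,180°])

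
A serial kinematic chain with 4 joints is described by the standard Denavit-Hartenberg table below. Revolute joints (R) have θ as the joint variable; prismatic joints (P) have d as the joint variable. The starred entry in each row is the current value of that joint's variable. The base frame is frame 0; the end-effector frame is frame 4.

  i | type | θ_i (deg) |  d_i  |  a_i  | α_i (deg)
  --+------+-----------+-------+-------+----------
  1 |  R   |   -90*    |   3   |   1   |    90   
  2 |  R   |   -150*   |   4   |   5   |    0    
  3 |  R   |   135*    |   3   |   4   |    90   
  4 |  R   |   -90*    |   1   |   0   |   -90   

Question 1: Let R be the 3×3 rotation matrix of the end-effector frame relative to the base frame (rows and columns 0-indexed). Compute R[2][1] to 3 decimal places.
0.966

End-effector y-axis (col 1 of R) = (0.0000,-0.2588,0.9659)
R[2][1] = 0.9659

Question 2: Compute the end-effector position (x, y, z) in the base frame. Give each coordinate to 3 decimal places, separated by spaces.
after link 1: o_1 = (0.0000, -1.0000, 3.0000)
after link 2: o_2 = (-4.0000, 3.3301, 0.5000)
after link 3: o_3 = (-7.0000, -0.5336, -0.5353)
after link 4: o_4 = (-7.0000, -0.2748, -1.5012)

-7.000 -0.275 -1.501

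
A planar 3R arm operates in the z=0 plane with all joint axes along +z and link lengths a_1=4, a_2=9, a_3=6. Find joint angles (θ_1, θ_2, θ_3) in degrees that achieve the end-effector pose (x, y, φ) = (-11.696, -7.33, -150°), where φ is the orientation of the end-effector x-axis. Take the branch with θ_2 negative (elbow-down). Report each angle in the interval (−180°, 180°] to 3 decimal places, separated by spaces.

wrist centre = target − a_3·(cos φ, sin φ) = (-6.4998, -4.3300)
cos θ_2 = (60.9969−4²−9²)/(2·4·9) = -0.5000; θ_2 = -120.0028° (elbow-down)
β = atan2(-4.3300,-6.4998) = -146.3297°; ψ = atan2(-7.7940,-0.5004) = -93.6734°
θ_1 = β − ψ = -52.6562°
θ_3 = φ − θ_1 − θ_2 = 22.6591° (wrapped to (-180°,180°])

-52.656 -120.003 22.659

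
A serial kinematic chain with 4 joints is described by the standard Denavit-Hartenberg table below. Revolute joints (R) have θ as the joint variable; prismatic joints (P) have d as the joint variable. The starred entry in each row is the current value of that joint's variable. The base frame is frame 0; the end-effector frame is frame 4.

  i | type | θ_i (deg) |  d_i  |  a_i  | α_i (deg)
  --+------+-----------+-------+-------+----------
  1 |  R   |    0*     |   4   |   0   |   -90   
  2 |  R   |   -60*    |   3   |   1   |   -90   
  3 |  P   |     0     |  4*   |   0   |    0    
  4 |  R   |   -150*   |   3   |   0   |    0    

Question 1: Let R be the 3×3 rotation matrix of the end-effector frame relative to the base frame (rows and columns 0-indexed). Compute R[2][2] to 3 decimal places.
End-effector z-axis (col 2 of R) = (0.8660,0.0000,-0.5000)
R[2][2] = -0.5000

-0.500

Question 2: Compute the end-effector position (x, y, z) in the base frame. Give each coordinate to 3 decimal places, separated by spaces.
after link 1: o_1 = (0.0000, 0.0000, 4.0000)
after link 2: o_2 = (0.5000, 3.0000, 4.8660)
after link 3: o_3 = (3.9641, 3.0000, 2.8660)
after link 4: o_4 = (6.5622, 3.0000, 1.3660)

6.562 3.000 1.366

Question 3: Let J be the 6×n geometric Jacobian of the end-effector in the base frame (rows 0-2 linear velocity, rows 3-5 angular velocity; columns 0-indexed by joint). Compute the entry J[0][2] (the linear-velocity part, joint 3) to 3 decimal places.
0.866

prismatic axis z_2 = (0.8660,0.0000,-0.5000)
J_v[:, 2] = z_2; J_ω[:, 2] = (0,0,0)
entry J[0][2] = 0.8660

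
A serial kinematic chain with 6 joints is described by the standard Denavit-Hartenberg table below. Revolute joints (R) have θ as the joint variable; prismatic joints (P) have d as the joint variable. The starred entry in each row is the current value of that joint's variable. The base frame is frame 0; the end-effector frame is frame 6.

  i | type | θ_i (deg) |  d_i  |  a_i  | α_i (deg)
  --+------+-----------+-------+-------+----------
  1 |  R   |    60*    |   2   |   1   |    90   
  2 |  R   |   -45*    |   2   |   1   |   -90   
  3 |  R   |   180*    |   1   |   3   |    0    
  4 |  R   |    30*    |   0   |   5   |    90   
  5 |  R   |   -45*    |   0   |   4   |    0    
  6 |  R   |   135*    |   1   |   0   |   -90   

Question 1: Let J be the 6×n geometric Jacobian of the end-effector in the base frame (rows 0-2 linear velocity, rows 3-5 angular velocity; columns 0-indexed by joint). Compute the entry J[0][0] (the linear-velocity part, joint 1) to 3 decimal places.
8.460

axis z_0 = ẑ; lever o_n−o_0 = (0.9446,-8.4603,7.2688)
cross product → J_v[:, 0] = (8.4603,0.9446,-0.0000)
J_ω[:, 0] = z_0
entry J[0][0] = 8.4603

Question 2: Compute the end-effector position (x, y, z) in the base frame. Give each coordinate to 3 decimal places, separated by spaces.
after link 1: o_1 = (0.5000, 0.8660, 2.0000)
after link 2: o_2 = (2.5856, 0.4784, 1.2929)
after link 3: o_3 = (1.8785, -0.7463, 4.1213)
after link 4: o_4 = (2.5126, -4.6480, 7.1832)
after link 5: o_5 = (1.8713, -8.5872, 6.9152)
after link 6: o_6 = (0.9446, -8.4603, 7.2688)

0.945 -8.460 7.269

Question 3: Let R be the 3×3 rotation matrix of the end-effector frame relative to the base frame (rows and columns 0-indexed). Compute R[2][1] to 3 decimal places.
End-effector y-axis (col 1 of R) = (0.9268,-0.1268,-0.3536)
R[2][1] = -0.3536

-0.354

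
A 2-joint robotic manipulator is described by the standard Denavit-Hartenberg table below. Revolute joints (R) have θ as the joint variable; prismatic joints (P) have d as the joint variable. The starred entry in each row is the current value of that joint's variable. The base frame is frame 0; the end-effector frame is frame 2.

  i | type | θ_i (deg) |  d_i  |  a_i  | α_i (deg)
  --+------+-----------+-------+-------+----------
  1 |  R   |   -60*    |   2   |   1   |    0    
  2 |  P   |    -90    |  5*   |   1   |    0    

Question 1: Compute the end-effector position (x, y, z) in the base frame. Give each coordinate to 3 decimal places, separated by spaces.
-0.366 -1.366 7.000

after link 1: o_1 = (0.5000, -0.8660, 2.0000)
after link 2: o_2 = (-0.3660, -1.3660, 7.0000)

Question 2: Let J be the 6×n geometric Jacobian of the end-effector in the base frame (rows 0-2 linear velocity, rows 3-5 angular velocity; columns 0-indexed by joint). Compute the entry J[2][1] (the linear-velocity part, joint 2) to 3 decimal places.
prismatic axis z_1 = (0.0000,0.0000,1.0000)
J_v[:, 1] = z_1; J_ω[:, 1] = (0,0,0)
entry J[2][1] = 1.0000

1.000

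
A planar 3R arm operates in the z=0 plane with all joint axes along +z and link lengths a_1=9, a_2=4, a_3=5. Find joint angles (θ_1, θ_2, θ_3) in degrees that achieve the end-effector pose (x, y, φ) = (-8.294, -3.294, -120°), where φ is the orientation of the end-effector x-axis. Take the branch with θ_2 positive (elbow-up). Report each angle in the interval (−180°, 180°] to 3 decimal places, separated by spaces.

149.999 150.003 -60.002

wrist centre = target − a_3·(cos φ, sin φ) = (-5.7940, 1.0361)
cos θ_2 = (34.6440−9²−4²)/(2·9·4) = -0.8661; θ_2 = 150.0035° (elbow-up)
β = atan2(1.0361,-5.7940) = 169.8611°; ψ = atan2(1.9998,5.5358) = 19.8622°
θ_1 = β − ψ = 149.9989°
θ_3 = φ − θ_1 − θ_2 = -60.0024° (wrapped to (-180°,180°])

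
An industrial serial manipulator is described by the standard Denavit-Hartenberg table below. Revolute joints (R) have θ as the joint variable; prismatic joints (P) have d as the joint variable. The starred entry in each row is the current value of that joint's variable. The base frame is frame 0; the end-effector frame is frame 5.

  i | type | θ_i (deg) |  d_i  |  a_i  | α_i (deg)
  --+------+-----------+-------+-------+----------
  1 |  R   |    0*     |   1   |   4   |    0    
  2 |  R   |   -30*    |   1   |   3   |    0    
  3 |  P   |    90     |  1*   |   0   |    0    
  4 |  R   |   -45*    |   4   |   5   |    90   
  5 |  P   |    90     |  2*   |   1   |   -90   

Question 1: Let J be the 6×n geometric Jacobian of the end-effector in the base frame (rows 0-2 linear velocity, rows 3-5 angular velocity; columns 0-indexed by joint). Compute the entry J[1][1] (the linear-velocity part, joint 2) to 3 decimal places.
axis z_1 = (0.0000,0.0000,1.0000); lever o_n−o_1 = (7.9453,-2.1378,7.0000)
cross product → J_v[:, 1] = (2.1378,7.9453,-0.0000)
J_ω[:, 1] = z_1
entry J[1][1] = 7.9453

7.945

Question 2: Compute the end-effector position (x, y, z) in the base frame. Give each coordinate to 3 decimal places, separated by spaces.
11.945 -2.138 8.000

after link 1: o_1 = (4.0000, 0.0000, 1.0000)
after link 2: o_2 = (6.5981, -1.5000, 2.0000)
after link 3: o_3 = (6.5981, -1.5000, 3.0000)
after link 4: o_4 = (11.4277, -0.2059, 7.0000)
after link 5: o_5 = (11.9453, -2.1378, 8.0000)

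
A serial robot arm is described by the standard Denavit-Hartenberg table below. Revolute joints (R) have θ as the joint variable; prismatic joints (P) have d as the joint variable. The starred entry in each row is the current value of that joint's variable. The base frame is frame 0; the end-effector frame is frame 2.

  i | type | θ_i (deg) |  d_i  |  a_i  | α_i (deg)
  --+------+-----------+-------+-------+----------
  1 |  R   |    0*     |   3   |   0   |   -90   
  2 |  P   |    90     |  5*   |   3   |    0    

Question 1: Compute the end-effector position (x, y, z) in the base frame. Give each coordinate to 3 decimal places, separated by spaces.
after link 1: o_1 = (0.0000, 0.0000, 3.0000)
after link 2: o_2 = (0.0000, 5.0000, 0.0000)

0.000 5.000 0.000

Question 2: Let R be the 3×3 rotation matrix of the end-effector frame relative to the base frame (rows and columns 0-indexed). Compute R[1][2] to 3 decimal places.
1.000

End-effector z-axis (col 2 of R) = (0.0000,1.0000,0.0000)
R[1][2] = 1.0000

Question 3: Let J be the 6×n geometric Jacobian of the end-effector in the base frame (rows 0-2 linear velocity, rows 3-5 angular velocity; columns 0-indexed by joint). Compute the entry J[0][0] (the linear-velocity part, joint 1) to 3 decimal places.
-5.000

axis z_0 = ẑ; lever o_n−o_0 = (0.0000,5.0000,0.0000)
cross product → J_v[:, 0] = (-5.0000,0.0000,0.0000)
J_ω[:, 0] = z_0
entry J[0][0] = -5.0000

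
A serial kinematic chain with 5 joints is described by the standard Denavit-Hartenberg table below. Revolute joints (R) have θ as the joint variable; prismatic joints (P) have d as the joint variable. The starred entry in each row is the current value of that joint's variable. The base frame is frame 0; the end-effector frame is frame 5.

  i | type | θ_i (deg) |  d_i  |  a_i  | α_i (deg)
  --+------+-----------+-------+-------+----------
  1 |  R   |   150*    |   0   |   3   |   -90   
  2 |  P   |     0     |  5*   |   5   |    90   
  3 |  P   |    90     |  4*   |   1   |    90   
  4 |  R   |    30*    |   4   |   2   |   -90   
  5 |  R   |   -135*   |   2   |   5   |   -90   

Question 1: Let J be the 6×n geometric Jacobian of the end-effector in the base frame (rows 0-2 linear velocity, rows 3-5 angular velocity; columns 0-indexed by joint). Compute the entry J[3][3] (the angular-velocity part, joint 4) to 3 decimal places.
axis z_3 = (-0.8660,0.5000,0.0000); lever o_n−o_3 = (-5.3611,5.7854,0.9643)
cross product → J_v[:, 3] = (0.4821,0.8351,-2.3298)
J_ω[:, 3] = z_3
entry J[3][3] = -0.8660

-0.866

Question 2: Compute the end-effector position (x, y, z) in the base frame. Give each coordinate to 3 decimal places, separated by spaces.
-15.289 4.589 4.964

after link 1: o_1 = (-2.5981, 1.5000, 0.0000)
after link 2: o_2 = (-9.4282, -0.3301, 0.0000)
after link 3: o_3 = (-9.9282, -1.1962, 4.0000)
after link 4: o_4 = (-14.2583, -0.6962, 5.0000)
after link 5: o_5 = (-15.2893, 4.5893, 4.9643)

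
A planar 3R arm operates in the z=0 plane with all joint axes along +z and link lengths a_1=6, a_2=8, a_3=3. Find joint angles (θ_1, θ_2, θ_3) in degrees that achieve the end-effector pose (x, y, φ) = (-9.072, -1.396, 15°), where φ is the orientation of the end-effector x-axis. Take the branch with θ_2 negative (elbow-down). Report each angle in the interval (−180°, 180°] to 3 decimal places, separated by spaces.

wrist centre = target − a_3·(cos φ, sin φ) = (-11.9698, -2.1725)
cos θ_2 = (147.9951−6²−8²)/(2·6·8) = 0.4999; θ_2 = -60.0033° (elbow-down)
β = atan2(-2.1725,-11.9698) = -169.7131°; ψ = atan2(-6.9284,9.9996) = -34.7170°
θ_1 = β − ψ = -134.9961°
θ_3 = φ − θ_1 − θ_2 = -150.0006° (wrapped to (-180°,180°])

-134.996 -60.003 -150.001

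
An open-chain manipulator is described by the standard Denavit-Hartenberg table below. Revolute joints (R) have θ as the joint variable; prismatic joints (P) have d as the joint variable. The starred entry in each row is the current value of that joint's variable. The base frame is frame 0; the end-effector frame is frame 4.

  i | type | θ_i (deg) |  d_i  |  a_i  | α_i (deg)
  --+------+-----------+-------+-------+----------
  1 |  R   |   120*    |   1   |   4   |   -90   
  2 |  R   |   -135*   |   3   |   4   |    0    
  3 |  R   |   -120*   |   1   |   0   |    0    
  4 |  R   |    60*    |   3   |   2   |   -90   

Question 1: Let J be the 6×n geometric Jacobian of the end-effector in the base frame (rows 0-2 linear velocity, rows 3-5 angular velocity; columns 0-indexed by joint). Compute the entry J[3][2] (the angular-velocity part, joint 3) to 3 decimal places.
axis z_2 = (-0.8660,-0.5000,0.0000); lever o_n−o_2 = (-2.4982,-3.6730,-0.5176)
cross product → J_v[:, 2] = (0.2588,-0.4483,1.9319)
J_ω[:, 2] = z_2
entry J[3][2] = -0.8660

-0.866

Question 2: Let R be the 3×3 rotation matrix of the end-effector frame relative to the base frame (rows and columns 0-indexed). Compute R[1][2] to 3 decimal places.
-0.224

End-effector z-axis (col 2 of R) = (0.1294,-0.2241,0.9659)
R[1][2] = -0.2241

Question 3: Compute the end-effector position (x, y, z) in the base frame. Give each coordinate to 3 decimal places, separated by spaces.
-5.682 -4.158 3.311

after link 1: o_1 = (-2.0000, 3.4641, 1.0000)
after link 2: o_2 = (-3.1839, -0.4854, 3.8284)
after link 3: o_3 = (-4.0499, -0.9854, 3.8284)
after link 4: o_4 = (-5.6820, -4.1584, 3.3108)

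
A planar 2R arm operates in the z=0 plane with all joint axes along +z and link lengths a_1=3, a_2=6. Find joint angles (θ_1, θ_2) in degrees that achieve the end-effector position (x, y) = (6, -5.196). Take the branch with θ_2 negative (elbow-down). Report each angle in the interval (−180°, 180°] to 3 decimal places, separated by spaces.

cos θ_2 = (62.9984−3²−6²)/(2·3·6) = 0.5000; θ_2 = -60.0029° (elbow-down)
β = atan2(-5.1960,6.0000) = -40.8926°; ψ = atan2(-5.1963,5.9997) = -40.8955°
θ_1 = β − ψ = 0.0029°

0.003 -60.003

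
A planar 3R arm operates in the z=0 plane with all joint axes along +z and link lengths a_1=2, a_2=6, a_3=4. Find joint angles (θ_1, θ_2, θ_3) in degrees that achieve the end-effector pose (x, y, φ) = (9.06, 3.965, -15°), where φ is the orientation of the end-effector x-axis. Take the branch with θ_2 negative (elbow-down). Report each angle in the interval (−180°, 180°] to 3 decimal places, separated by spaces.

89.991 -59.988 -45.003

wrist centre = target − a_3·(cos φ, sin φ) = (5.1963, 5.0003)
cos θ_2 = (52.0043−2²−6²)/(2·2·6) = 0.5002; θ_2 = -59.9883° (elbow-down)
β = atan2(5.0003,5.1963) = 43.8987°; ψ = atan2(-5.1955,5.0011) = -46.0926°
θ_1 = β − ψ = 89.9913°
θ_3 = φ − θ_1 − θ_2 = -45.0030° (wrapped to (-180°,180°])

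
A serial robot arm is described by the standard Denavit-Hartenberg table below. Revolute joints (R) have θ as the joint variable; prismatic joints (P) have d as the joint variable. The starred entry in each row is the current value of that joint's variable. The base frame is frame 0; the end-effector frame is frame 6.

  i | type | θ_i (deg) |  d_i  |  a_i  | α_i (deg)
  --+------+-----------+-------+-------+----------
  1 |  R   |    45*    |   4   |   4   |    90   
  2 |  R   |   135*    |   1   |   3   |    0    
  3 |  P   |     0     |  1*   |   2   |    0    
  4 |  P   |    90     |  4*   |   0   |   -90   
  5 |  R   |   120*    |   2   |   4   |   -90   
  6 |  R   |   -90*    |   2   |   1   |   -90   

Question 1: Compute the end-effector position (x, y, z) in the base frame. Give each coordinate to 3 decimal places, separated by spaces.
6.195 1.194 8.053

after link 1: o_1 = (2.8284, 2.8284, 4.0000)
after link 2: o_2 = (2.0355, 0.6213, 6.1213)
after link 3: o_3 = (1.7426, -1.0858, 7.5355)
after link 4: o_4 = (4.5711, -3.9142, 7.5355)
after link 5: o_5 = (4.1216, 0.5353, 7.5355)
after link 6: o_6 = (6.1947, 1.1942, 8.0532)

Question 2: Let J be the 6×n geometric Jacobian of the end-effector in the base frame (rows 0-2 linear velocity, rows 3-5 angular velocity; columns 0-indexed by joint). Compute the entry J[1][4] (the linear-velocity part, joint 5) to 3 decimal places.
axis z_4 = (0.5000,0.5000,-0.7071); lever o_n−o_4 = (1.6236,5.1084,0.5176)
cross product → J_v[:, 4] = (3.8710,-1.4069,1.7424)
J_ω[:, 4] = z_4
entry J[1][4] = -1.4069

-1.407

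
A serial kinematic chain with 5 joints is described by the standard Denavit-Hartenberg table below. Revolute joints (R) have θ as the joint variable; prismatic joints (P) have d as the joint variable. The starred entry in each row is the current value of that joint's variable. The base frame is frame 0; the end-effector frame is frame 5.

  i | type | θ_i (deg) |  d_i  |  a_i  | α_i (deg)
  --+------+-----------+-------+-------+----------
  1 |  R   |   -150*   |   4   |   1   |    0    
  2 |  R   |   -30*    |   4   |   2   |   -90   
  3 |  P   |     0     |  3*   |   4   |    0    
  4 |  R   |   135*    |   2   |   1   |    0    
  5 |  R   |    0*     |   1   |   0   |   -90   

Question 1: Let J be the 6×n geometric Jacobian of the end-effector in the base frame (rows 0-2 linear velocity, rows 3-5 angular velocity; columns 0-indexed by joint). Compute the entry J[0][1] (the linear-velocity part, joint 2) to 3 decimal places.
axis z_1 = (0.0000,0.0000,1.0000); lever o_n−o_1 = (-5.2929,-6.0000,3.2929)
cross product → J_v[:, 1] = (6.0000,-5.2929,0.0000)
J_ω[:, 1] = z_1
entry J[0][1] = 6.0000

6.000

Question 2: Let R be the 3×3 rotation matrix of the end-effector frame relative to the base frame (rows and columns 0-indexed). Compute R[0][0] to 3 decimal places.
0.707

End-effector x-axis (col 0 of R) = (0.7071,-0.0000,-0.7071)
R[0][0] = 0.7071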